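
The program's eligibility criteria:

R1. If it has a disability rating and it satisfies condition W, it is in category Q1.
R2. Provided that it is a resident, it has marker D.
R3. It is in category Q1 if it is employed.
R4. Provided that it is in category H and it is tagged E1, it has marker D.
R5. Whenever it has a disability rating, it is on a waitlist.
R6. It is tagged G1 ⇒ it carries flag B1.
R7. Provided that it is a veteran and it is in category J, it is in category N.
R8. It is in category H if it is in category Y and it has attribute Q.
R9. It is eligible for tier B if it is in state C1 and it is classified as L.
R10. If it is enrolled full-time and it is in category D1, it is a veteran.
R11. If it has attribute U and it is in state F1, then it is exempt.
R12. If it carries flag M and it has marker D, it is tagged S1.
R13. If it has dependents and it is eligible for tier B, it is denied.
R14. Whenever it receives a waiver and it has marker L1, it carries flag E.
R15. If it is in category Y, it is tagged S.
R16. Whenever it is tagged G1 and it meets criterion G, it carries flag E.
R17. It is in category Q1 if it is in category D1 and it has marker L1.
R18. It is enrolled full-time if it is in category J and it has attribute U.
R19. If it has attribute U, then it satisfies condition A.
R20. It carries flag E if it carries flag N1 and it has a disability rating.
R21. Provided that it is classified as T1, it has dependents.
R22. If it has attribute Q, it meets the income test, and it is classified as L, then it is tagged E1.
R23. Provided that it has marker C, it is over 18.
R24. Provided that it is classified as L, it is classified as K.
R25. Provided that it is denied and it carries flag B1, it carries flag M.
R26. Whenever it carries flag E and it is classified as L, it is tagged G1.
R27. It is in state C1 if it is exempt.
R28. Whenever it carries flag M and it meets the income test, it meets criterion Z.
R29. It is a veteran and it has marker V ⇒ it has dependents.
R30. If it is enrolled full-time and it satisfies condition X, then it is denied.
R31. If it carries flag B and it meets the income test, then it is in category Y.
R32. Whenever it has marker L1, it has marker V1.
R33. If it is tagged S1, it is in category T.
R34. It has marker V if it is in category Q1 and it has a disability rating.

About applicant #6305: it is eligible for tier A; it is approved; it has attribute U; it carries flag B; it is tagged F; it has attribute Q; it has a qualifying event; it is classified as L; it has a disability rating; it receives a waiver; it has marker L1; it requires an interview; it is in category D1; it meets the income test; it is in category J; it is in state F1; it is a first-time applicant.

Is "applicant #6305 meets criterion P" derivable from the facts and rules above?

Forward chaining from the given facts derives: is on a waitlist, is exempt, carries flag E, is in category Q1, is enrolled full-time, satisfies condition A, is tagged E1, is classified as K, is tagged G1, is in state C1, is in category Y, has marker V1, has marker V, carries flag B1, is in category H, is eligible for tier B, is a veteran, is tagged S, has dependents, has marker D, is in category N, is denied, carries flag M, meets criterion Z, is tagged S1, is in category T.
No rule has "it meets criterion P" as its conclusion, and it is not among the given facts.

No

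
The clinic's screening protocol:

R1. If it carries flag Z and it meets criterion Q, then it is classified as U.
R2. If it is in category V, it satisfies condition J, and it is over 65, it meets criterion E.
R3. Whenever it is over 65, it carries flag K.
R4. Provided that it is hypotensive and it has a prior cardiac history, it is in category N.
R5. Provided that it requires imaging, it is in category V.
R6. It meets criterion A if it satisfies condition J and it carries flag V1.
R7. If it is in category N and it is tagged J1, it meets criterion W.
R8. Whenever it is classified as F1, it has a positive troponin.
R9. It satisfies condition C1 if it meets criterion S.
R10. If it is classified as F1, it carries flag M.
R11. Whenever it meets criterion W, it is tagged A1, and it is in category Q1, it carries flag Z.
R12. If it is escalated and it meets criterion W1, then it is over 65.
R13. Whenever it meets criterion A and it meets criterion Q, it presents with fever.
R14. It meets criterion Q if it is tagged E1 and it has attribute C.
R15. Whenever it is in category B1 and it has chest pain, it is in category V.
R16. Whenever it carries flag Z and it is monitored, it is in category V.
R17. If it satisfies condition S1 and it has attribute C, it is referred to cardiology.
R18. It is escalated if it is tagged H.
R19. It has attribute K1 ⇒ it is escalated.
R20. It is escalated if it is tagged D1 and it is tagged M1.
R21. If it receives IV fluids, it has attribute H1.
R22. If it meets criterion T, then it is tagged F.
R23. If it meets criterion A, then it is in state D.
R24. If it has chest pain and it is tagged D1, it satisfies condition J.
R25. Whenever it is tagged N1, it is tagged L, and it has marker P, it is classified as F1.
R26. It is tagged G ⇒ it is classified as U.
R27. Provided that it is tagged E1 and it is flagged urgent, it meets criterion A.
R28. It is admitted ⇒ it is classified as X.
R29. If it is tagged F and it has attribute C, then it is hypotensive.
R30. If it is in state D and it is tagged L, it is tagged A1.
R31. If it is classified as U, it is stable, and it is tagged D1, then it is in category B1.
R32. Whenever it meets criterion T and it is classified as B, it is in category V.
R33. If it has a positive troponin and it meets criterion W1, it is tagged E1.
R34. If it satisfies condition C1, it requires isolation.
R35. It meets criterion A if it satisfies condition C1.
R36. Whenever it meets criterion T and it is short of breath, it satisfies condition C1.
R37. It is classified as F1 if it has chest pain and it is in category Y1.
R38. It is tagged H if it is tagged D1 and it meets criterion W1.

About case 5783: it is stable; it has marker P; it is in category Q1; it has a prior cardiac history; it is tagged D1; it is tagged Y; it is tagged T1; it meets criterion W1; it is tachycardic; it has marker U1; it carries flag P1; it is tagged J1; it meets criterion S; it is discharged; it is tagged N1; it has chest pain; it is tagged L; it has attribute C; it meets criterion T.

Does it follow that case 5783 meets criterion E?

By R9 (it meets criterion S): it satisfies condition C1.
By R22 (it meets criterion T): it is tagged F.
By R24 (it has chest pain, it is tagged D1): it satisfies condition J.
By R25 (it is tagged N1, it is tagged L, it has marker P): it is classified as F1.
By R29 (it is tagged F, it has attribute C): it is hypotensive.
By R35 (it satisfies condition C1): it meets criterion A.
By R38 (it is tagged D1, it meets criterion W1): it is tagged H.
By R4 (it is hypotensive, it has a prior cardiac history): it is in category N.
By R7 (it is in category N, it is tagged J1): it meets criterion W.
By R8 (it is classified as F1): it has a positive troponin.
By R18 (it is tagged H): it is escalated.
By R23 (it meets criterion A): it is in state D.
By R30 (it is in state D, it is tagged L): it is tagged A1.
By R33 (it has a positive troponin, it meets criterion W1): it is tagged E1.
By R11 (it meets criterion W, it is tagged A1, it is in category Q1): it carries flag Z.
By R12 (it is escalated, it meets criterion W1): it is over 65.
By R14 (it is tagged E1, it has attribute C): it meets criterion Q.
By R1 (it carries flag Z, it meets criterion Q): it is classified as U.
By R31 (it is classified as U, it is stable, it is tagged D1): it is in category B1.
By R15 (it is in category B1, it has chest pain): it is in category V.
By R2 (it is in category V, it satisfies condition J, it is over 65): it meets criterion E.

Yes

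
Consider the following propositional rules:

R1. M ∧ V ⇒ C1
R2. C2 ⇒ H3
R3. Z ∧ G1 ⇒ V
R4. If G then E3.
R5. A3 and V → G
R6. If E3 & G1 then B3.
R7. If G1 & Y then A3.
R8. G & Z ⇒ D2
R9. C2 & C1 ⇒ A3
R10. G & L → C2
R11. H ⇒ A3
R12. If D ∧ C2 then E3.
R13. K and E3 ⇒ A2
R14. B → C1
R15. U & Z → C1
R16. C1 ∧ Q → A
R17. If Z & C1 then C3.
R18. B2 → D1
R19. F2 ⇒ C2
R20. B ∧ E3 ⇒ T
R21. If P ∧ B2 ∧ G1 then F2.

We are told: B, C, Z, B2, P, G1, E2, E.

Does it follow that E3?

V  (by R3: Z, G1)
C1  (by R14: B)
F2  (by R21: P, B2, G1)
C2  (by R19: F2)
A3  (by R9: C2, C1)
G  (by R5: A3, V)
E3  (by R4: G)

Yes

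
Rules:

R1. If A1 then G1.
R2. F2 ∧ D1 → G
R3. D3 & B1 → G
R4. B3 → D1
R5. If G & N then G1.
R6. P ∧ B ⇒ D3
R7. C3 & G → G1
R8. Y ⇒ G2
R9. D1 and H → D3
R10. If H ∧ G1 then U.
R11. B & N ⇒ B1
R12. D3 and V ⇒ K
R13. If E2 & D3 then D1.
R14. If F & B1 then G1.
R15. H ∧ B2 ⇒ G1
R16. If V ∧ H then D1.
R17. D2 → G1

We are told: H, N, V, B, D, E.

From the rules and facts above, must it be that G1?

B1  (by R11: B, N)
D1  (by R16: V, H)
D3  (by R9: D1, H)
G  (by R3: D3, B1)
G1  (by R5: G, N)

Yes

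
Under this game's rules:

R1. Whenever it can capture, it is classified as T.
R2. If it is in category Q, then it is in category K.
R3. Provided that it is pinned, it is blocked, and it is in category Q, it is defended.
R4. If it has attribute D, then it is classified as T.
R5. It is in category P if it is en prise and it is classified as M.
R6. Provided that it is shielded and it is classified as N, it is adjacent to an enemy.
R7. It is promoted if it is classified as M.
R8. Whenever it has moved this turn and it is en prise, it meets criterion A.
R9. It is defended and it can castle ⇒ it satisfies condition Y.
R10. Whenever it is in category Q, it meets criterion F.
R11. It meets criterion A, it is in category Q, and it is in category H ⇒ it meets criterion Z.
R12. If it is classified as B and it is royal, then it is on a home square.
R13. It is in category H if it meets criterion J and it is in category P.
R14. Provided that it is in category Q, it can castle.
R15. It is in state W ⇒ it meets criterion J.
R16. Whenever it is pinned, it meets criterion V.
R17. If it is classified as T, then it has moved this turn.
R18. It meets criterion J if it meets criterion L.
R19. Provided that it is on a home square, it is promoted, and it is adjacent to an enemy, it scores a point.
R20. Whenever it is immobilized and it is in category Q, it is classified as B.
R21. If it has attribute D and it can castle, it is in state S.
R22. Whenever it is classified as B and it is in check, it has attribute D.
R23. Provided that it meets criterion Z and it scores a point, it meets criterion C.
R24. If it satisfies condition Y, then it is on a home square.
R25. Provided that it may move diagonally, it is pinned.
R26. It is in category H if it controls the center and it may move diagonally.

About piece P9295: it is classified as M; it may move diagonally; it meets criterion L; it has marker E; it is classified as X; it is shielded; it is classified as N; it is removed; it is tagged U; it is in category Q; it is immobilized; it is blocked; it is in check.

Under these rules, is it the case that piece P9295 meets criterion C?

No

Forward chaining from the given facts derives: is in category K, is adjacent to an enemy, is promoted, meets criterion F, can castle, meets criterion J, is classified as B, has attribute D, is pinned, is defended, is classified as T, satisfies condition Y, meets criterion V, has moved this turn, is in state S, is on a home square, scores a point.
The only rule concluding "it meets criterion C" is R23, which needs "it meets criterion Z"; that is never established.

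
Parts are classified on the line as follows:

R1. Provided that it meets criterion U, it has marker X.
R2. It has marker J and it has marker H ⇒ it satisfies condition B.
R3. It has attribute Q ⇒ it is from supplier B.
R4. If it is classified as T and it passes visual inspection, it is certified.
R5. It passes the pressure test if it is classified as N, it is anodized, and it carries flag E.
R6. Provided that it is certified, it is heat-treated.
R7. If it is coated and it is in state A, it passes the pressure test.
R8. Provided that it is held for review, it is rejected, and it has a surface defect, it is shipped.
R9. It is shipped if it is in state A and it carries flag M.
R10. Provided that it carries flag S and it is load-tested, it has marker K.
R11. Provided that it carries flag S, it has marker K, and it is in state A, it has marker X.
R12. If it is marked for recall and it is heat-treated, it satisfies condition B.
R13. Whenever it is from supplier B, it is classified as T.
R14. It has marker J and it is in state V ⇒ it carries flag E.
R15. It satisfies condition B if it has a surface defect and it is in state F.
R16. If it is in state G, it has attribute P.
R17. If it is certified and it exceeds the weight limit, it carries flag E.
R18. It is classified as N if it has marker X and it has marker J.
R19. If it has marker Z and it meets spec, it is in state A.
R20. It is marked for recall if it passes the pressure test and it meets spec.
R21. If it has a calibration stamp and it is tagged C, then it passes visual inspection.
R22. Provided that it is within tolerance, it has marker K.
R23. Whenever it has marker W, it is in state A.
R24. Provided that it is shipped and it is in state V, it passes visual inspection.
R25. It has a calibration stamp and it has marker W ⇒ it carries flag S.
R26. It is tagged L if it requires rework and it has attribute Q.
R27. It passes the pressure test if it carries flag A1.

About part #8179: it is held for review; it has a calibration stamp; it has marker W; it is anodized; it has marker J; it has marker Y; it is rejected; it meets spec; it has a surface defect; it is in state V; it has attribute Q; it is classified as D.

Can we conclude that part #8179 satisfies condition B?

No

Forward chaining from the given facts derives: is from supplier B, is shipped, is classified as T, carries flag E, is in state A, passes visual inspection, carries flag S, is certified, is heat-treated.
Rules concluding "it satisfies condition B": R2 needs "it has marker H"; R12 needs "it is marked for recall"; R15 needs "it is in state F" — none of these are established.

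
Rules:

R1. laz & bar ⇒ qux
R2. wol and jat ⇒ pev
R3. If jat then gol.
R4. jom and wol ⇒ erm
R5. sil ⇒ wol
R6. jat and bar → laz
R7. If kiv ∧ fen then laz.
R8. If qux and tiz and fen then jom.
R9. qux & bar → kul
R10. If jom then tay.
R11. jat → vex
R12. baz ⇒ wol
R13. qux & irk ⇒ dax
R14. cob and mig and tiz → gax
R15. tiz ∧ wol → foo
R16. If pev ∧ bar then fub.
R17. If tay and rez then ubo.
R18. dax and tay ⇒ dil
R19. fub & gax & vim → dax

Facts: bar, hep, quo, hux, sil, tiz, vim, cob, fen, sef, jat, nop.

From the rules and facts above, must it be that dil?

Forward chaining from the given facts derives: gol, wol, laz, vex, foo, qux, pev, jom, kul, tay, fub, erm.
The only rule concluding dil is R18, which needs dax; that is never established.

No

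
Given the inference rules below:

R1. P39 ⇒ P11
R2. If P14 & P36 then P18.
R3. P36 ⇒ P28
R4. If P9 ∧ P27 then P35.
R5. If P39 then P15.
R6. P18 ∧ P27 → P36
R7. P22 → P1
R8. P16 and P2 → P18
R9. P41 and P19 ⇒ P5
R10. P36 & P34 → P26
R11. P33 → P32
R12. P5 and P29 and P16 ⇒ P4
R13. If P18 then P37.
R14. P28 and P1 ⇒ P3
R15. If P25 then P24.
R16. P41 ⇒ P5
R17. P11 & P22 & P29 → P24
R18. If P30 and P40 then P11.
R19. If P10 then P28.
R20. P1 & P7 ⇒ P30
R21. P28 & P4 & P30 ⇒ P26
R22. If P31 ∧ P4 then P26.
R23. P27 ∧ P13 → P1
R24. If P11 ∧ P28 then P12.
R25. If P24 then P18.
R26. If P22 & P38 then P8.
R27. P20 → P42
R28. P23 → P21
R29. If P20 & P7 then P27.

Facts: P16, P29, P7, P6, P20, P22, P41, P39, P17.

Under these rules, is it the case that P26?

Yes

P11  (by R1: P39)
P1  (by R7: P22)
P5  (by R16: P41)
P24  (by R17: P11, P22, P29)
P30  (by R20: P1, P7)
P18  (by R25: P24)
P27  (by R29: P20, P7)
P36  (by R6: P18, P27)
P4  (by R12: P5, P29, P16)
P28  (by R3: P36)
P26  (by R21: P28, P4, P30)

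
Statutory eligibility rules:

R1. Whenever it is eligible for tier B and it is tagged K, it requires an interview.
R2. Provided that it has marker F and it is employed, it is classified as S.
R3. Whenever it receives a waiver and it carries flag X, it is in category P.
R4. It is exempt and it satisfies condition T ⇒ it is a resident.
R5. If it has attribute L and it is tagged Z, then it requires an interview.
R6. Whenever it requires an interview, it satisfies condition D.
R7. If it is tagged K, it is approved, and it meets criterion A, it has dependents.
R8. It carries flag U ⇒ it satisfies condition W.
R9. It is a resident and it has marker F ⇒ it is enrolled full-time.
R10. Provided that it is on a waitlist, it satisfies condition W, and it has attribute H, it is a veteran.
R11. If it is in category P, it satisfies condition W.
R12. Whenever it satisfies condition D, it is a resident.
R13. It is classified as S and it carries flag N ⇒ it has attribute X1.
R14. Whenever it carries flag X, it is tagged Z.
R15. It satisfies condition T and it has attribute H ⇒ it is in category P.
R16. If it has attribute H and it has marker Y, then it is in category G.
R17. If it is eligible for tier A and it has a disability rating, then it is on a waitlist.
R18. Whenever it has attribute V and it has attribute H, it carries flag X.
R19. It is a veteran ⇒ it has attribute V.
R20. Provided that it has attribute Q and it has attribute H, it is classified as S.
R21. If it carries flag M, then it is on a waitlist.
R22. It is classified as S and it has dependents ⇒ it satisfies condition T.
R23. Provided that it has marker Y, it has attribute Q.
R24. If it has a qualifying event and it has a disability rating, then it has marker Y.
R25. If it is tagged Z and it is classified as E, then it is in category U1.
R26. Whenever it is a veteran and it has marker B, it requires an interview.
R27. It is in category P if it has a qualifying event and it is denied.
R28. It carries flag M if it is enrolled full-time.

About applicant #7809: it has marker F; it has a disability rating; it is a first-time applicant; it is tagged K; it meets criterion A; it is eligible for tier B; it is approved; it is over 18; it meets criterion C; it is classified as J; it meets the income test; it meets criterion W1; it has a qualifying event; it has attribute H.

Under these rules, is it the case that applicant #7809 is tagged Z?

By R1 (it is eligible for tier B, it is tagged K): it requires an interview.
By R6 (it requires an interview): it satisfies condition D.
By R7 (it is tagged K, it is approved, it meets criterion A): it has dependents.
By R12 (it satisfies condition D): it is a resident.
By R24 (it has a qualifying event, it has a disability rating): it has marker Y.
By R9 (it is a resident, it has marker F): it is enrolled full-time.
By R23 (it has marker Y): it has attribute Q.
By R28 (it is enrolled full-time): it carries flag M.
By R20 (it has attribute Q, it has attribute H): it is classified as S.
By R21 (it carries flag M): it is on a waitlist.
By R22 (it is classified as S, it has dependents): it satisfies condition T.
By R15 (it satisfies condition T, it has attribute H): it is in category P.
By R11 (it is in category P): it satisfies condition W.
By R10 (it is on a waitlist, it satisfies condition W, it has attribute H): it is a veteran.
By R19 (it is a veteran): it has attribute V.
By R18 (it has attribute V, it has attribute H): it carries flag X.
By R14 (it carries flag X): it is tagged Z.

Yes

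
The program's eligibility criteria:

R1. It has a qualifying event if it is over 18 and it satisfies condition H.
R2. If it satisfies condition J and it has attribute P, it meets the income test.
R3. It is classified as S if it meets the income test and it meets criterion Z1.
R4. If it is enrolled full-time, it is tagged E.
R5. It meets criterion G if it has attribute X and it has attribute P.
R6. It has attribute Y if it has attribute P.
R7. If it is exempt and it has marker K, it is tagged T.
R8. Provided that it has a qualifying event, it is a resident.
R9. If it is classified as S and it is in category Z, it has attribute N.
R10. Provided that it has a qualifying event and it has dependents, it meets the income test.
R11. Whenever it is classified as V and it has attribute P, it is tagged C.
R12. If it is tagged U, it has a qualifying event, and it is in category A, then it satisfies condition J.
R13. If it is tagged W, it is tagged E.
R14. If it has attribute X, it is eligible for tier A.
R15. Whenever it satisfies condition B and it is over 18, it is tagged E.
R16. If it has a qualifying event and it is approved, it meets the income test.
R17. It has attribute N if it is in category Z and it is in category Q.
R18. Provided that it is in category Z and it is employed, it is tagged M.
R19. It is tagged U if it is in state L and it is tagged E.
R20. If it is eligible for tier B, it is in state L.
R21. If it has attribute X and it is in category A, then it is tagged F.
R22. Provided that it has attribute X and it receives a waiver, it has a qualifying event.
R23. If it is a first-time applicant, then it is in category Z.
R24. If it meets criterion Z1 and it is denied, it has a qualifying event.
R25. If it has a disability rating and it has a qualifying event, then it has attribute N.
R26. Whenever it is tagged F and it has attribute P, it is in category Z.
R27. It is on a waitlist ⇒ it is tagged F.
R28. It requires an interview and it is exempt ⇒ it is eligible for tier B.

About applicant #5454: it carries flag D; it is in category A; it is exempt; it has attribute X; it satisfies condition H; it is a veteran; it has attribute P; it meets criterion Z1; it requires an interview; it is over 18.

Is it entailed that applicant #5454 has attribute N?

No

Forward chaining from the given facts derives: has a qualifying event, meets criterion G, has attribute Y, is a resident, is eligible for tier A, is tagged F, is in category Z, is eligible for tier B, is in state L.
Rules concluding "it has attribute N": R9 needs "it is classified as S"; R17 needs "it is in category Q"; R25 needs "it has a disability rating" — none of these are established.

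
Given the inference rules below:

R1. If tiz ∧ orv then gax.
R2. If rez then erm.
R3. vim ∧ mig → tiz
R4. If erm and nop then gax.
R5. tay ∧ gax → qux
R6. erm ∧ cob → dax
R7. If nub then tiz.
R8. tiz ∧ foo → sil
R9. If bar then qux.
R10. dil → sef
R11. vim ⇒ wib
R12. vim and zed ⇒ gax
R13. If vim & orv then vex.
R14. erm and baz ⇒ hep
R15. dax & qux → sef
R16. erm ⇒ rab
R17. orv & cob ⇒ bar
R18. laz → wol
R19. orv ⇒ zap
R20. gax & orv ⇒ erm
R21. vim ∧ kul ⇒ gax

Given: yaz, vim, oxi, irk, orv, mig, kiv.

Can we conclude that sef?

Forward chaining from the given facts derives: tiz, wib, vex, zap, gax, erm, rab.
Rules concluding sef: R10 needs dil; R15 needs dax — none of these are established.

No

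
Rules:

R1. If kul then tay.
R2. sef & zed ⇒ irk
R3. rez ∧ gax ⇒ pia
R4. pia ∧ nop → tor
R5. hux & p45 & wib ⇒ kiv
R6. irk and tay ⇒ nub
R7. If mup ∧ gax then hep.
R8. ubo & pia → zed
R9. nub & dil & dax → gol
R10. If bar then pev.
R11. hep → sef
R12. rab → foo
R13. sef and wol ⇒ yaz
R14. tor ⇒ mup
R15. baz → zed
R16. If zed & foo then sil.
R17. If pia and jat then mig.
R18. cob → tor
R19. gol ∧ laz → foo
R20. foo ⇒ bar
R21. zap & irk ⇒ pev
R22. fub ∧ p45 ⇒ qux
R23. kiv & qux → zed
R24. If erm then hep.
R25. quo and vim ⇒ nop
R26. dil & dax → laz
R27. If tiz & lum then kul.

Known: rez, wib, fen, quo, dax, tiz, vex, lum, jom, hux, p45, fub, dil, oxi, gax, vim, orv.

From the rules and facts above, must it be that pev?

Yes

pia  (by R3: rez, gax)
kiv  (by R5: hux, p45, wib)
qux  (by R22: fub, p45)
zed  (by R23: kiv, qux)
nop  (by R25: quo, vim)
laz  (by R26: dil, dax)
kul  (by R27: tiz, lum)
tay  (by R1: kul)
tor  (by R4: pia, nop)
mup  (by R14: tor)
hep  (by R7: mup, gax)
sef  (by R11: hep)
irk  (by R2: sef, zed)
nub  (by R6: irk, tay)
gol  (by R9: nub, dil, dax)
foo  (by R19: gol, laz)
bar  (by R20: foo)
pev  (by R10: bar)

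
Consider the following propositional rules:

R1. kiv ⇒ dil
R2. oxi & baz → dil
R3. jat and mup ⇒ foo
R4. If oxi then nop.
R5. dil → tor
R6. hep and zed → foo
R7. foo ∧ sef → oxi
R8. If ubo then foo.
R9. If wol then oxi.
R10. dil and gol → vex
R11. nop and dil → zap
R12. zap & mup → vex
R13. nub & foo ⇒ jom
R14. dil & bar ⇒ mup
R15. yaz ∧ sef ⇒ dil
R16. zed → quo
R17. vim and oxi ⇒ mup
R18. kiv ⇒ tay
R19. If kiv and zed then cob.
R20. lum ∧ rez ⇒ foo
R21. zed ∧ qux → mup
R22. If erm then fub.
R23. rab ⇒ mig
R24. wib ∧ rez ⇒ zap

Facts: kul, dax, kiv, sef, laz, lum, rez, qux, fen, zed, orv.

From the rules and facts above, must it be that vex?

dil  (by R1: kiv)
foo  (by R20: lum, rez)
mup  (by R21: zed, qux)
oxi  (by R7: foo, sef)
nop  (by R4: oxi)
zap  (by R11: nop, dil)
vex  (by R12: zap, mup)

Yes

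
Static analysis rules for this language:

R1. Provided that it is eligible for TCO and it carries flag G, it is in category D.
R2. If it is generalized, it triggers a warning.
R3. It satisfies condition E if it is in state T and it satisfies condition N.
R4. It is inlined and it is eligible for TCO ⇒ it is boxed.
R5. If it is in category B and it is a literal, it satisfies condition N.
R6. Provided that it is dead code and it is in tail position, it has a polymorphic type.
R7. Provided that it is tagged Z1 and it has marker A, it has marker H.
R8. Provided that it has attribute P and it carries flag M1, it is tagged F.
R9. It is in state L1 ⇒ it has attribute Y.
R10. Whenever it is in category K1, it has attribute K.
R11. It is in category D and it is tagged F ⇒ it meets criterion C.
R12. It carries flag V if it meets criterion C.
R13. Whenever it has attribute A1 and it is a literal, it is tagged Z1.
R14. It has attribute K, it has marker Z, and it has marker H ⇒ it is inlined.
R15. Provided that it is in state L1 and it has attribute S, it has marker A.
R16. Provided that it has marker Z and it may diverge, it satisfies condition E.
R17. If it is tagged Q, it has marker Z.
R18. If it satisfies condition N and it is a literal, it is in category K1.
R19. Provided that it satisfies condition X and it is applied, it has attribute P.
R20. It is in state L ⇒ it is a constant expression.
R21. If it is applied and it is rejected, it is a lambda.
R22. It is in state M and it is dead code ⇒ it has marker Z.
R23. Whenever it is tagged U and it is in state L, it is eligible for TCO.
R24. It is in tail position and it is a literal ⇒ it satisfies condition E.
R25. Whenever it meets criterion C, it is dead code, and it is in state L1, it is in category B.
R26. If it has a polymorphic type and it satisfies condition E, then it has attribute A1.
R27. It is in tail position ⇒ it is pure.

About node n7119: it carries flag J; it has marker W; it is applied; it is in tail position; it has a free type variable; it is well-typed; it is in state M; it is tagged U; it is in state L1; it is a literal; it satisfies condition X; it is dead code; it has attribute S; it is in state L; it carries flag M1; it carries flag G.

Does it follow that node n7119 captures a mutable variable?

No

Forward chaining from the given facts derives: has a polymorphic type, has attribute Y, has marker A, has attribute P, is a constant expression, has marker Z, is eligible for TCO, satisfies condition E, has attribute A1, is pure, is in category D, is tagged F, meets criterion C, carries flag V, is tagged Z1, is in category B, satisfies condition N, has marker H, is in category K1, has attribute K, is inlined, is boxed.
No rule has "it captures a mutable variable" as its conclusion, and it is not among the given facts.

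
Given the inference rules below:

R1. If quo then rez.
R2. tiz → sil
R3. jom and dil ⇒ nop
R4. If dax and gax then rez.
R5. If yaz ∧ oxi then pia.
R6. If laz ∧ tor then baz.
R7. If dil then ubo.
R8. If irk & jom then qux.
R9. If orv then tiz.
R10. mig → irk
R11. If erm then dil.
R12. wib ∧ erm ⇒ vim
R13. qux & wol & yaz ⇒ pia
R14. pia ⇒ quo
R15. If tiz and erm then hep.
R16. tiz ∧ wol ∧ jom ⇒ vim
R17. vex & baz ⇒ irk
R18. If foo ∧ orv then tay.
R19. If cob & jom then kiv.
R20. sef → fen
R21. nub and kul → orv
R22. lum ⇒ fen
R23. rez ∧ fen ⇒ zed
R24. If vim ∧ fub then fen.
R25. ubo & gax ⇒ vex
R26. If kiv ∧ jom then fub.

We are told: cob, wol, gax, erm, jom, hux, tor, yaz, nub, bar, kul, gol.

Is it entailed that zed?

No

Forward chaining from the given facts derives: dil, kiv, orv, fub, nop, ubo, tiz, hep, vim, fen, vex, sil.
The only rule concluding zed is R23, which needs rez; that is never established.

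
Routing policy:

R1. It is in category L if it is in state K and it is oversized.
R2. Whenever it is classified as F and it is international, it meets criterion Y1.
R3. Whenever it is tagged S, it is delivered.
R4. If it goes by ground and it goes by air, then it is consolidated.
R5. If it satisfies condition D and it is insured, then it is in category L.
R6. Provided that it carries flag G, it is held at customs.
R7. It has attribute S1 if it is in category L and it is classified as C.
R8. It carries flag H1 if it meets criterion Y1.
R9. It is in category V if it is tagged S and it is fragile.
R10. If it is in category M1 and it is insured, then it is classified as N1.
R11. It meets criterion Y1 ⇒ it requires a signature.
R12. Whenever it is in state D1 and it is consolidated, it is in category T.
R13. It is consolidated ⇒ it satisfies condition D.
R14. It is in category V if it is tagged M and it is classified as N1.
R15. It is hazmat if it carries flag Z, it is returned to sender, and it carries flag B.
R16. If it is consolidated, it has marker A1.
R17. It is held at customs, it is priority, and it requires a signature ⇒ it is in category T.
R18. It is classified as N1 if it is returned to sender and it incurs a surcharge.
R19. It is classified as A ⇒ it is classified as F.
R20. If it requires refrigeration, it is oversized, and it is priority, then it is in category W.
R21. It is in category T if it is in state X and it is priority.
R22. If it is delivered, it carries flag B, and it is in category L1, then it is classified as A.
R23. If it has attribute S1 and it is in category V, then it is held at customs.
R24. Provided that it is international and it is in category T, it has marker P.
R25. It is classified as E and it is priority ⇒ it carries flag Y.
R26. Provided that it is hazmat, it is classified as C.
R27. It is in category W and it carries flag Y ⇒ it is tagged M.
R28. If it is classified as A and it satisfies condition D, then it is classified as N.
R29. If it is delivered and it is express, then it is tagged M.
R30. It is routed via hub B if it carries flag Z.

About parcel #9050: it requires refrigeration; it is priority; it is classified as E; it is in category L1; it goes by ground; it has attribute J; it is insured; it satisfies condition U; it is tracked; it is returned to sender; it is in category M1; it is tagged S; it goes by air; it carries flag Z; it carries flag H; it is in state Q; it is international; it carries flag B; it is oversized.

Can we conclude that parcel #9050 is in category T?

By R3 (it is tagged S): it is delivered.
By R4 (it goes by ground, it goes by air): it is consolidated.
By R10 (it is in category M1, it is insured): it is classified as N1.
By R13 (it is consolidated): it satisfies condition D.
By R15 (it carries flag Z, it is returned to sender, it carries flag B): it is hazmat.
By R20 (it requires refrigeration, it is oversized, it is priority): it is in category W.
By R22 (it is delivered, it carries flag B, it is in category L1): it is classified as A.
By R25 (it is classified as E, it is priority): it carries flag Y.
By R26 (it is hazmat): it is classified as C.
By R27 (it is in category W, it carries flag Y): it is tagged M.
By R5 (it satisfies condition D, it is insured): it is in category L.
By R7 (it is in category L, it is classified as C): it has attribute S1.
By R14 (it is tagged M, it is classified as N1): it is in category V.
By R19 (it is classified as A): it is classified as F.
By R23 (it has attribute S1, it is in category V): it is held at customs.
By R2 (it is classified as F, it is international): it meets criterion Y1.
By R11 (it meets criterion Y1): it requires a signature.
By R17 (it is held at customs, it is priority, it requires a signature): it is in category T.

Yes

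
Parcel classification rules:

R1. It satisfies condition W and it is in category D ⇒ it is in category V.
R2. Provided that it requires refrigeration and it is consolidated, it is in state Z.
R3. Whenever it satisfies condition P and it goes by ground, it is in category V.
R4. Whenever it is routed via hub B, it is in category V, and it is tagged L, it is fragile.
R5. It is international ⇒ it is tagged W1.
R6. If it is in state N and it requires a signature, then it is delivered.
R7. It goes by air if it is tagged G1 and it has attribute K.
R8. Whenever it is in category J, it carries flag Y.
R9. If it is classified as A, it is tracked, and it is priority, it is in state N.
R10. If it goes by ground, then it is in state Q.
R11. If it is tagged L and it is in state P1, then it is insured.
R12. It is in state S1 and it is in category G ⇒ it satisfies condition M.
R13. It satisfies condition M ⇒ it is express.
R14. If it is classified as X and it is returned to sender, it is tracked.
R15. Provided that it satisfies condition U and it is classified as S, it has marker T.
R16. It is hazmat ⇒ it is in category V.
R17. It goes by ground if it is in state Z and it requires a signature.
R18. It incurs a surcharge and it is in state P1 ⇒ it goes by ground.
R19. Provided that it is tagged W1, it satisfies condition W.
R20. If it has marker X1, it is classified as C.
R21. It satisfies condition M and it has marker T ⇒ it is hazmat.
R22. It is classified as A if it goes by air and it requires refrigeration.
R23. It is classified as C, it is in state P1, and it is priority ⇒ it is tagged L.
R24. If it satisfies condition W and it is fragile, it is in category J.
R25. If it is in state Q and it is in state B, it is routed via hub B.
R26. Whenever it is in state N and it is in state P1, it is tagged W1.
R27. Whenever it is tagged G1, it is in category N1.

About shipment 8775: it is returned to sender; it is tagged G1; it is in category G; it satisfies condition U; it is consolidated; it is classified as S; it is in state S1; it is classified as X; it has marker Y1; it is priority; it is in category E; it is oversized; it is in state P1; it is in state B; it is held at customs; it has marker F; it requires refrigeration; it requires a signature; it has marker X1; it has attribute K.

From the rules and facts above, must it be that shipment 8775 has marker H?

No

Forward chaining from the given facts derives: is in state Z, goes by air, satisfies condition M, is express, is tracked, has marker T, goes by ground, is classified as C, is hazmat, is classified as A, is tagged L, is in category N1, is in state N, is in state Q, is insured, is in category V, is routed via hub B, is tagged W1, is fragile, is delivered, satisfies condition W, is in category J, carries flag Y.
No rule has "it has marker H" as its conclusion, and it is not among the given facts.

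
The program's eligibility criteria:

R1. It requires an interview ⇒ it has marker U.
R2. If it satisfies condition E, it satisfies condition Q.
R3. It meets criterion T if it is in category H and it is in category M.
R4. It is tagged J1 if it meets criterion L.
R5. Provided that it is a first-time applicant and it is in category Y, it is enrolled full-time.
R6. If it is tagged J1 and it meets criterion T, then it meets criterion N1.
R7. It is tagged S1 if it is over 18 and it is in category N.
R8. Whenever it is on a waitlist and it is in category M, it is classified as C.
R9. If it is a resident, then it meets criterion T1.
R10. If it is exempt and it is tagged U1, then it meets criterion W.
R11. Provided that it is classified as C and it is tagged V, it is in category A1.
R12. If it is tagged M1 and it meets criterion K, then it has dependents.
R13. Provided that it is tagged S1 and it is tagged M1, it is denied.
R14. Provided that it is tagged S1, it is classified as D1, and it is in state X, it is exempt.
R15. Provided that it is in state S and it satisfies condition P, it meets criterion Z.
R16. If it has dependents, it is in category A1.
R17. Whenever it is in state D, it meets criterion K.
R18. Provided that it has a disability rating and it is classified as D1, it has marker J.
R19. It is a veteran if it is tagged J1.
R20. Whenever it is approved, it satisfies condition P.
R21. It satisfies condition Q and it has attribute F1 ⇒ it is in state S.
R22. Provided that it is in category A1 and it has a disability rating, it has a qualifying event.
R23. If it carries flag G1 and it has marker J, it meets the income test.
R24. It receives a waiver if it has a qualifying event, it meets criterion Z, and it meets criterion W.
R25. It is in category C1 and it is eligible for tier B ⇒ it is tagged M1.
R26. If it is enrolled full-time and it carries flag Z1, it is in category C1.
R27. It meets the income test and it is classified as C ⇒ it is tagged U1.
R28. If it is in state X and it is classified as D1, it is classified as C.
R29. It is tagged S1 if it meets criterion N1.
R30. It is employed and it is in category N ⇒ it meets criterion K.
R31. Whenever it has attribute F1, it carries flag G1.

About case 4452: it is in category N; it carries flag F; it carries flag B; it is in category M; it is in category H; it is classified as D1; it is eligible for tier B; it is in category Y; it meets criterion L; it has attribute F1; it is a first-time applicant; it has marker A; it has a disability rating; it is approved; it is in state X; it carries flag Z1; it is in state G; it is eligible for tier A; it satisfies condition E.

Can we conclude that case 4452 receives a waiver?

No

Forward chaining from the given facts derives: satisfies condition Q, meets criterion T, is tagged J1, is enrolled full-time, meets criterion N1, has marker J, is a veteran, satisfies condition P, is in state S, is in category C1, is classified as C, is tagged S1, carries flag G1, is exempt, meets criterion Z, meets the income test, is tagged M1, is tagged U1, meets criterion W, is denied.
The only rule concluding "it receives a waiver" is R24, which needs "it has a qualifying event"; that is never established.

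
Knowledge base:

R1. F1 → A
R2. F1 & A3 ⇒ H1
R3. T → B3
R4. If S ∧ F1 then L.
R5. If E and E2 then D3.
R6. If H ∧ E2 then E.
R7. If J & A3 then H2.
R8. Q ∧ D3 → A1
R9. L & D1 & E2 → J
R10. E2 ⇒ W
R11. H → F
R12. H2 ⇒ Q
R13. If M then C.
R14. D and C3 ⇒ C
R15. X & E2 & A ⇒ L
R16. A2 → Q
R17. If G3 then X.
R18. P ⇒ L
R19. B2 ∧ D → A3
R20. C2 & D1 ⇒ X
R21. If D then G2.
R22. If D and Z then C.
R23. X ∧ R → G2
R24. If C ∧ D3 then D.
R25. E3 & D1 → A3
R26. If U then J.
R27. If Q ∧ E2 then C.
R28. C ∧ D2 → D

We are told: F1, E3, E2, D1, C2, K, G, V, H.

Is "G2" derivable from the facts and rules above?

A  (by R1: F1)
E  (by R6: H, E2)
X  (by R20: C2, D1)
A3  (by R25: E3, D1)
D3  (by R5: E, E2)
L  (by R15: X, E2, A)
J  (by R9: L, D1, E2)
H2  (by R7: J, A3)
Q  (by R12: H2)
C  (by R27: Q, E2)
D  (by R24: C, D3)
G2  (by R21: D)

Yes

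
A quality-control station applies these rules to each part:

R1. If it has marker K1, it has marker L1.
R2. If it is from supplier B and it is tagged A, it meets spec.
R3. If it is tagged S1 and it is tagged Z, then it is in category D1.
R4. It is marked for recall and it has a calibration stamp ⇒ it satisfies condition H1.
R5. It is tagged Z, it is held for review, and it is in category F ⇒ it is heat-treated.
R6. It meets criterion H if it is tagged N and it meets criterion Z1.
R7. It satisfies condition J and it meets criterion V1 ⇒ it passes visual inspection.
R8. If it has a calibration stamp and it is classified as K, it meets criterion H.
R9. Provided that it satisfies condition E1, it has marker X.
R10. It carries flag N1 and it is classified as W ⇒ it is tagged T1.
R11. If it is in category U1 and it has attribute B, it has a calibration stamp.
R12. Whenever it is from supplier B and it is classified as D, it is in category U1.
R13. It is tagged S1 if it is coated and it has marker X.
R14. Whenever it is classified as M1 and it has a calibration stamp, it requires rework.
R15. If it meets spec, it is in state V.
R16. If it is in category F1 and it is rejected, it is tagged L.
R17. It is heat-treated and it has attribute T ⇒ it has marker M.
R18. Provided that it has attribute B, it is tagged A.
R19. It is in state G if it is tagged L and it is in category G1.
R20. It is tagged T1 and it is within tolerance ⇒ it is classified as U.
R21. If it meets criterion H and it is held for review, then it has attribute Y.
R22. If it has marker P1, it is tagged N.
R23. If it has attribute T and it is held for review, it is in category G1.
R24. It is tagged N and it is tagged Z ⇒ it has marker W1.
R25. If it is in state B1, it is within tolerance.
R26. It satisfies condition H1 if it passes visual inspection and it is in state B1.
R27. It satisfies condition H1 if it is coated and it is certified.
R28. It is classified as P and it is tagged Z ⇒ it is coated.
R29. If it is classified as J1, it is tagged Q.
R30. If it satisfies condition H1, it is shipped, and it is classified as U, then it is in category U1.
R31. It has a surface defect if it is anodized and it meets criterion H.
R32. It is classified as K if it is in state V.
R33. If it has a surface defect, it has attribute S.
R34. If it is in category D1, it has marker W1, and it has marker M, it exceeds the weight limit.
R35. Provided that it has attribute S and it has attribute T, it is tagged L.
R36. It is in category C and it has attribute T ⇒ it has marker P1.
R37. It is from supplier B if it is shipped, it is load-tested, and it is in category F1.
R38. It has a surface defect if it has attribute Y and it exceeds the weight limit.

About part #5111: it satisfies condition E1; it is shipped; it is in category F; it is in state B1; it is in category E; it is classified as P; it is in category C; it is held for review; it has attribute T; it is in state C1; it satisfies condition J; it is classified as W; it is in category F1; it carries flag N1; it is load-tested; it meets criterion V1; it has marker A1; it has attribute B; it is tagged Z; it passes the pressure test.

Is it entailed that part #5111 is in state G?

Yes

By R5 (it is tagged Z, it is held for review, it is in category F): it is heat-treated.
By R7 (it satisfies condition J, it meets criterion V1): it passes visual inspection.
By R9 (it satisfies condition E1): it has marker X.
By R10 (it carries flag N1, it is classified as W): it is tagged T1.
By R17 (it is heat-treated, it has attribute T): it has marker M.
By R18 (it has attribute B): it is tagged A.
By R23 (it has attribute T, it is held for review): it is in category G1.
By R25 (it is in state B1): it is within tolerance.
By R26 (it passes visual inspection, it is in state B1): it satisfies condition H1.
By R28 (it is classified as P, it is tagged Z): it is coated.
By R36 (it is in category C, it has attribute T): it has marker P1.
By R37 (it is shipped, it is load-tested, it is in category F1): it is from supplier B.
By R2 (it is from supplier B, it is tagged A): it meets spec.
By R13 (it is coated, it has marker X): it is tagged S1.
By R15 (it meets spec): it is in state V.
By R20 (it is tagged T1, it is within tolerance): it is classified as U.
By R22 (it has marker P1): it is tagged N.
By R24 (it is tagged N, it is tagged Z): it has marker W1.
By R30 (it satisfies condition H1, it is shipped, it is classified as U): it is in category U1.
By R32 (it is in state V): it is classified as K.
By R3 (it is tagged S1, it is tagged Z): it is in category D1.
By R11 (it is in category U1, it has attribute B): it has a calibration stamp.
By R34 (it is in category D1, it has marker W1, it has marker M): it exceeds the weight limit.
By R8 (it has a calibration stamp, it is classified as K): it meets criterion H.
By R21 (it meets criterion H, it is held for review): it has attribute Y.
By R38 (it has attribute Y, it exceeds the weight limit): it has a surface defect.
By R33 (it has a surface defect): it has attribute S.
By R35 (it has attribute S, it has attribute T): it is tagged L.
By R19 (it is tagged L, it is in category G1): it is in state G.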